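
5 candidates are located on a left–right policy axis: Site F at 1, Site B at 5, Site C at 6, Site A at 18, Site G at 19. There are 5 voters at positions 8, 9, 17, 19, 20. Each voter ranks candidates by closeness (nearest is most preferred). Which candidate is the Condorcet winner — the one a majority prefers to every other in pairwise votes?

With single-peaked preferences on a line, the Condorcet winner is the candidate closest to the median voter.
The median voter (position 17) is closest to Site A at 18.
Check: Site A vs Site F — voters closer to Site A: 3 of 5.

Site A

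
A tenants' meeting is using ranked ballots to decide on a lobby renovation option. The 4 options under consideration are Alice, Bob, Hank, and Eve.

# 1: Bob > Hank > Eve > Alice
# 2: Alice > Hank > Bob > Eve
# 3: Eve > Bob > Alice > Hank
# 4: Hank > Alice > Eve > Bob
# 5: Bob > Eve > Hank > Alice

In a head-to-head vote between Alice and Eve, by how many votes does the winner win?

Ballots ranking Alice above Eve: 2.
Ballots ranking Eve above Alice: 3.
Eve wins 3–2, a margin of 1.

1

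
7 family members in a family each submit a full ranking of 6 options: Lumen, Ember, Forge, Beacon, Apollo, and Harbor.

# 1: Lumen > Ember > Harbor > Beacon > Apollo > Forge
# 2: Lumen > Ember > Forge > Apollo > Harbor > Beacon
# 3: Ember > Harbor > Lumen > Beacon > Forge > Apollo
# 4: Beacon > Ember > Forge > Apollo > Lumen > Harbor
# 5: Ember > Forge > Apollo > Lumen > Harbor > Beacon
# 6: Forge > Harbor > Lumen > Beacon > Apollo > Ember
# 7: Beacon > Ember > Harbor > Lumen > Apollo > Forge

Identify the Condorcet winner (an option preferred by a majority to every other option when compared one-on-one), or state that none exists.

Head-to-head results (7 voters total):
Lumen vs Ember: Ember wins 4–3.
Lumen vs Forge: Lumen wins 4–3.
Lumen vs Beacon: Lumen wins 5–2.
Lumen vs Apollo: Lumen wins 5–2.
Lumen vs Harbor: Lumen wins 4–3.
Ember vs Forge: Ember wins 6–1.
Ember vs Beacon: Ember wins 4–3.
Ember vs Apollo: Ember wins 6–1.
Ember vs Harbor: Ember wins 6–1.
Forge vs Beacon: Beacon wins 4–3.
Forge vs Apollo: Forge wins 5–2.
Forge vs Harbor: Forge wins 4–3.
Beacon vs Apollo: Beacon wins 5–2.
Beacon vs Harbor: Harbor wins 5–2.
Apollo vs Harbor: Harbor wins 4–3.
Ember beats each rival — Lumen (4–3), Forge (6–1), Beacon (4–3), Apollo (6–1), Harbor (6–1) — so Ember is the Condorcet winner.

Ember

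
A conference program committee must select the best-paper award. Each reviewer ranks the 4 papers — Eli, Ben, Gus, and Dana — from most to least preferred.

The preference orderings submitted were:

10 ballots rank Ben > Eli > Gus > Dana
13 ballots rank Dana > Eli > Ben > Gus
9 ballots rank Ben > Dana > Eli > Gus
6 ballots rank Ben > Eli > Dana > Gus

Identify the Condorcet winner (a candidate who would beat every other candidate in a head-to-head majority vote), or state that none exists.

Ben

Head-to-head results (38 voters total):
Eli vs Ben: Ben wins 25–13.
Eli vs Gus: Eli wins 38–0.
Eli vs Dana: Dana wins 22–16.
Ben vs Gus: Ben wins 38–0.
Ben vs Dana: Ben wins 25–13.
Gus vs Dana: Dana wins 28–10.
Ben beats each rival — Eli (25–13), Gus (38–0), Dana (25–13) — so Ben is the Condorcet winner.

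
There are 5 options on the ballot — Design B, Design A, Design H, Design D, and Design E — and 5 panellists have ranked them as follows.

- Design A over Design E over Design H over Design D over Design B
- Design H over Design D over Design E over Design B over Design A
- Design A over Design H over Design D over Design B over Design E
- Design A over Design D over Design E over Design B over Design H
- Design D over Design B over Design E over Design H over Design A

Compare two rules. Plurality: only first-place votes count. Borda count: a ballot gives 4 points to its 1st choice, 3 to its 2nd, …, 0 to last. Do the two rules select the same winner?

Plurality first-place counts: Design B 0, Design A 3, Design H 1, Design D 1, Design E 0 → Design A.
Borda totals: Design B 6, Design A 12, Design H 10, Design D 13, Design E 9 → Design D.
The two rules disagree: plurality picks Design A, Borda picks Design D.

No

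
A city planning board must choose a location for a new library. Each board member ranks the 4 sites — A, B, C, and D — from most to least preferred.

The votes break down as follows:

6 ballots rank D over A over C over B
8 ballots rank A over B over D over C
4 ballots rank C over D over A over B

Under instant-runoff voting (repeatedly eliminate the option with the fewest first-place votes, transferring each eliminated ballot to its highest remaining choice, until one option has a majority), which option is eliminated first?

B

Round 1: A 8, D 6, C 4, B 0. B has the fewest and is eliminated.
Round 2: A 8, D 6, C 4. C has the fewest and is eliminated.
Round 3: D 10, A 8. D has a majority.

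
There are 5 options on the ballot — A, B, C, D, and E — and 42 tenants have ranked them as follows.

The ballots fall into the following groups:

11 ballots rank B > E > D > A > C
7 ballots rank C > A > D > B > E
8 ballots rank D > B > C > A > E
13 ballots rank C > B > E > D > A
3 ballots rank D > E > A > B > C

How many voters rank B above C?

Ballots ranking B above C: 11+8+3 = 22.
Ballots ranking C above B: 7+13 = 20.
So 22 of 42 voters prefer B to C.

22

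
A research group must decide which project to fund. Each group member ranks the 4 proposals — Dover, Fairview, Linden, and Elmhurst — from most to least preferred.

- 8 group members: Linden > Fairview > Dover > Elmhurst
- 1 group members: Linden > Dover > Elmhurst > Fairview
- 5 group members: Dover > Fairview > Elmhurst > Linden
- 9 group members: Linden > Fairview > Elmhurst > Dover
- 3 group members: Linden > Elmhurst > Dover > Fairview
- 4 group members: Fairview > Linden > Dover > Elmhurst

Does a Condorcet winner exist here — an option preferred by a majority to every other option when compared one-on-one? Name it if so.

Head-to-head results (30 voters total):
Dover vs Fairview: Fairview wins 21–9.
Dover vs Linden: Linden wins 25–5.
Dover vs Elmhurst: Dover wins 18–12.
Fairview vs Linden: Linden wins 21–9.
Fairview vs Elmhurst: Fairview wins 26–4.
Linden vs Elmhurst: Linden wins 25–5.
Linden beats each rival — Dover (25–5), Fairview (21–9), Elmhurst (25–5) — so Linden is the Condorcet winner.

Linden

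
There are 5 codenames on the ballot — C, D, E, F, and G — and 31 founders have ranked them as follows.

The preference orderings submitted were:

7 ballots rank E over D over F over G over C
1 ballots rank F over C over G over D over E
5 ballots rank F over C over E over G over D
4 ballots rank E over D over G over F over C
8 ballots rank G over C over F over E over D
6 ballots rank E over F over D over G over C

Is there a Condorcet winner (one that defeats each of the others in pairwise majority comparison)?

Head-to-head results (31 voters total):
C vs D: D wins 17–14.
C vs E: E wins 17–14.
C vs F: F wins 23–8.
C vs G: G wins 25–6.
D vs E: E wins 30–1.
D vs F: F wins 20–11.
D vs G: D wins 17–14.
E vs F: E wins 17–14.
E vs G: E wins 22–9.
F vs G: F wins 19–12.
E beats each rival — C (17–14), D (30–1), F (17–14), G (22–9) — so E is the Condorcet winner.

Yes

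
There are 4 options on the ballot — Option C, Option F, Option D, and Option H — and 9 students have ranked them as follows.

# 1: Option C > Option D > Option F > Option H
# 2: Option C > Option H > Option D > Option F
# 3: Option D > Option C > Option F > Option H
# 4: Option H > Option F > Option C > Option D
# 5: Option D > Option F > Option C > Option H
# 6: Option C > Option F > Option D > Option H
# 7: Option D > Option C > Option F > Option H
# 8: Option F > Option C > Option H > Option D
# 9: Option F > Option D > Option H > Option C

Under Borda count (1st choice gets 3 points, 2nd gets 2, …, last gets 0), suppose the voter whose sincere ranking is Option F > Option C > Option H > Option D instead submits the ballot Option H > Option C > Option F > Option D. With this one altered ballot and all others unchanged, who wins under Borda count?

Option C

Borda totals with the altered ballot: Option C 17, Option F 13, Option D 15, Option H 9.
The winner is unchanged: still Option C.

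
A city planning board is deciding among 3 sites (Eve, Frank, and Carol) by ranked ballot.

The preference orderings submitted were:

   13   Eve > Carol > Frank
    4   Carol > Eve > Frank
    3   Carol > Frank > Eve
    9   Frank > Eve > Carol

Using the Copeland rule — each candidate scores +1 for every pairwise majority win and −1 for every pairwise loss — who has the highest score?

Pairwise results:
  Eve vs Frank: Eve wins 17–12.
  Eve vs Carol: Eve wins 22–7.
  Frank vs Carol: Carol wins 20–9.
Copeland scores (wins − losses):
  Eve: 2 − 0 = 2
  Frank: 0 − 2 = -2
  Carol: 1 − 1 = 0
Eve has the best Copeland score.

Eve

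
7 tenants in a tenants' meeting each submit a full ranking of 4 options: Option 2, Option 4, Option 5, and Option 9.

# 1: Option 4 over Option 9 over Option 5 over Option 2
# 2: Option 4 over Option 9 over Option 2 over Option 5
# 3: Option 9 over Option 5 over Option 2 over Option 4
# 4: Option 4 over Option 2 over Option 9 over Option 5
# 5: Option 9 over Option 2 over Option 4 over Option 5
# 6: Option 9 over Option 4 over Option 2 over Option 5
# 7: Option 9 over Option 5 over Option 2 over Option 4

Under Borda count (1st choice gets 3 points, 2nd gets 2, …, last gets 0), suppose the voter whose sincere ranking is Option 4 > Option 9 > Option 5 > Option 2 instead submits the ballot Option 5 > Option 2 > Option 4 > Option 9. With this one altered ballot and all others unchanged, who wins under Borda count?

Borda totals with the altered ballot: Option 2 10, Option 4 10, Option 5 7, Option 9 15.
The winner is unchanged: still Option 9.

Option 9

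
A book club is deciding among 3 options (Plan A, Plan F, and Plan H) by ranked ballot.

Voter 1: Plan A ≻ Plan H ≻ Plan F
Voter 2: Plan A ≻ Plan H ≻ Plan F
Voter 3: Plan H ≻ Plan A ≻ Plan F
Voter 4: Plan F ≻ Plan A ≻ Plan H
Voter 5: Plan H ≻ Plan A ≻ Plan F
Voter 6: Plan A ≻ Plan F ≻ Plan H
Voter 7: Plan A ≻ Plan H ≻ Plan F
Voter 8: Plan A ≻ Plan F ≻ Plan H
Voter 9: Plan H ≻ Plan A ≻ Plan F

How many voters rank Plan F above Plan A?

Ballots ranking Plan F above Plan A: 1.
Ballots ranking Plan A above Plan F: 8.
So 1 of 9 voters prefer Plan F to Plan A.

1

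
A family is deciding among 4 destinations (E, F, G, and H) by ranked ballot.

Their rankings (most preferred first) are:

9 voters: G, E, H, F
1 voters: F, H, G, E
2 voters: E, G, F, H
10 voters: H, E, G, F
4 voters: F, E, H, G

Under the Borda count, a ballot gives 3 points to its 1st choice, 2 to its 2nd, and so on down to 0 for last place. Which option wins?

E

Borda scores:
  E: 9·2 + 0 + 2·3 + 10·2 + 4·2 = 52
  F: 9·0 + 3 + 2·1 + 10·0 + 4·3 = 17
  G: 9·3 + 1 + 2·2 + 10·1 + 4·0 = 42
  H: 9·1 + 2 + 2·0 + 10·3 + 4·1 = 45
E has the highest total.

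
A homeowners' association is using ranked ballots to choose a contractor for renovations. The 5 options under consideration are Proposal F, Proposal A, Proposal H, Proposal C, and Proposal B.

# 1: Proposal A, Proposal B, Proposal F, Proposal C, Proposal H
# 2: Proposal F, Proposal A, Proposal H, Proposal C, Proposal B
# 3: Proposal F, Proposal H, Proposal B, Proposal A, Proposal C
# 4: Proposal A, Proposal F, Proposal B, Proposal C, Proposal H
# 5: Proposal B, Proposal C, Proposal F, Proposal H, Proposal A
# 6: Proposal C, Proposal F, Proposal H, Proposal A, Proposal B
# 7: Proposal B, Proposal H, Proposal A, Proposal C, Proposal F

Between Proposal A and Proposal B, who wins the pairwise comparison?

Proposal A

Ballots ranking Proposal A above Proposal B: 4.
Ballots ranking Proposal B above Proposal A: 3.
Proposal A wins the head-to-head, 4–3.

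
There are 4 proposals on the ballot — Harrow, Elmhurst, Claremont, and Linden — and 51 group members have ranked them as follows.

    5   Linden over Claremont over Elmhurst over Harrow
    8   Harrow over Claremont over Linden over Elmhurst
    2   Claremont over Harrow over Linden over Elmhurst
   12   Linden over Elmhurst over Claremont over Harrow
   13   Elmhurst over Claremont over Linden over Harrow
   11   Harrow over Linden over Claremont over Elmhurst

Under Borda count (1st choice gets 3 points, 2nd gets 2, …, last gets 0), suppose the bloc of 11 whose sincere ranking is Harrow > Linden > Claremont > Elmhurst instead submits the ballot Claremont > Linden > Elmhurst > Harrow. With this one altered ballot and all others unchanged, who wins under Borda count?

Claremont

Borda totals with the altered ballot: Harrow 28, Elmhurst 79, Claremont 103, Linden 96.
The switch changes the winner from Linden to Claremont.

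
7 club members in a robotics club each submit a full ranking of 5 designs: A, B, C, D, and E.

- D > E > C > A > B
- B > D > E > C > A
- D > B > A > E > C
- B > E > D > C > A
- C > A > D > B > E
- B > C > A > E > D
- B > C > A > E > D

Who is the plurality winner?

First-place vote totals:
  A: 0
  B: 4
  C: 1
  D: 2
  E: 0
B has the most first-place votes.

B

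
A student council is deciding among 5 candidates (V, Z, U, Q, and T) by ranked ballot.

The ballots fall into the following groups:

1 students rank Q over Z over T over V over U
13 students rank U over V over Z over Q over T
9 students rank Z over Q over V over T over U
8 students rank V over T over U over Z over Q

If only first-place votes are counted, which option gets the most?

U

First-place vote totals:
  V: 8
  Z: 9
  U: 13
  Q: 1
  T: 0
U has the most first-place votes.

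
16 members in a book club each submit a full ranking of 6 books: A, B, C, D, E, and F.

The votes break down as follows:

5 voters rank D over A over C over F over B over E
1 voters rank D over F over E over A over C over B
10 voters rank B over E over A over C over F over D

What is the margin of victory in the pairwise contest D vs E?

4

Ballots ranking D above E: 5+1 = 6.
Ballots ranking E above D: 10.
E wins 10–6, a margin of 4.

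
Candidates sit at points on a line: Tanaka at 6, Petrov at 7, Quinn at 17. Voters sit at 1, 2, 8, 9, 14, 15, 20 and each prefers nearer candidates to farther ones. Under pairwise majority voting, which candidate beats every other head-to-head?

With single-peaked preferences on a line, the Condorcet winner is the candidate closest to the median voter.
The median voter (position 9) is closest to Petrov at 7.
Check: Petrov vs Tanaka — voters closer to Petrov: 5 of 7.

Petrov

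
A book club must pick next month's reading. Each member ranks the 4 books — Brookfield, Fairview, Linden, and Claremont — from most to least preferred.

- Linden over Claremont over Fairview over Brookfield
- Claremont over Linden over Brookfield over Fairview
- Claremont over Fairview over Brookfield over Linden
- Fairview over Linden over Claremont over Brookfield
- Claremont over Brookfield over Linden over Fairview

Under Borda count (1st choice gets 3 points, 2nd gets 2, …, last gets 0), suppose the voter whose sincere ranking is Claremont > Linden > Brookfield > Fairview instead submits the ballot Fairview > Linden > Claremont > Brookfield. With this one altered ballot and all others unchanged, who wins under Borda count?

Claremont

Borda totals with the altered ballot: Brookfield 3, Fairview 9, Linden 8, Claremont 10.
The winner is unchanged: still Claremont.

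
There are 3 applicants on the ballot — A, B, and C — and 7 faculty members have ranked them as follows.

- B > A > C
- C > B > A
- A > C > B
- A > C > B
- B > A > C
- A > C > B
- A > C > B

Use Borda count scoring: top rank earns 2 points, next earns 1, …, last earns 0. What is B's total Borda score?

5

Borda scores:
  A: 1 + 0 + 2 + 2 + 1 + 2 + 2 = 10
  B: 2 + 1 + 0 + 0 + 2 + 0 + 0 = 5
  C: 0 + 2 + 1 + 1 + 0 + 1 + 1 = 6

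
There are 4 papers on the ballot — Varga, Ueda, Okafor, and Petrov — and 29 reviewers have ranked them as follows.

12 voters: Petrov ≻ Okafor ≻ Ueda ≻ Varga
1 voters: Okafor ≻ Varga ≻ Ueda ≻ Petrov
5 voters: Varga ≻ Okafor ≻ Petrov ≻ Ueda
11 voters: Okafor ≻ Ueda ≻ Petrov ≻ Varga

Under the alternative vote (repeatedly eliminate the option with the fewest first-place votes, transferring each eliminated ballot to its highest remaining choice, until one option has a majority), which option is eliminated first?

Ueda

Round 1: Okafor 12, Petrov 12, Varga 5, Ueda 0. Ueda has the fewest and is eliminated.
Round 2: Okafor 12, Petrov 12, Varga 5. Varga has the fewest and is eliminated.
Round 3: Okafor 17, Petrov 12. Okafor has a majority.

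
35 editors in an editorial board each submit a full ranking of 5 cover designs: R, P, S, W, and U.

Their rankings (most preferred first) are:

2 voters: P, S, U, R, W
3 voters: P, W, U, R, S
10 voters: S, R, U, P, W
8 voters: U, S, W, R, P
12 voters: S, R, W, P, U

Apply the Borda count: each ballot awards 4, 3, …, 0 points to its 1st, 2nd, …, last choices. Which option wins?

S

Borda scores:
  R: 2·1 + 3·1 + 10·3 + 8·1 + 12·3 = 79
  P: 2·4 + 3·4 + 10·1 + 8·0 + 12·1 = 42
  S: 2·3 + 3·0 + 10·4 + 8·3 + 12·4 = 118
  W: 2·0 + 3·3 + 10·0 + 8·2 + 12·2 = 49
  U: 2·2 + 3·2 + 10·2 + 8·4 + 12·0 = 62
S has the highest total.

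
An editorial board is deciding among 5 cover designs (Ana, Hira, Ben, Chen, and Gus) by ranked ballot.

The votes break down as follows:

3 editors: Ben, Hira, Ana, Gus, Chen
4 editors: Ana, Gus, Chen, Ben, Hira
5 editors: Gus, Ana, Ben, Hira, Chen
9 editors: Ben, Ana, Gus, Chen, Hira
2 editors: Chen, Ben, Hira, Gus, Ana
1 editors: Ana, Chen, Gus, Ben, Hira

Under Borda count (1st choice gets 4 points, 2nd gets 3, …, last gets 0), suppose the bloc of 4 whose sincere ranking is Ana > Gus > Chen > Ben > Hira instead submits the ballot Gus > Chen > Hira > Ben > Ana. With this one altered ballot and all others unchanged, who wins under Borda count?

Borda totals with the altered ballot: Ana 52, Hira 26, Ben 69, Chen 32, Gus 61.
The winner is unchanged: still Ben.

Ben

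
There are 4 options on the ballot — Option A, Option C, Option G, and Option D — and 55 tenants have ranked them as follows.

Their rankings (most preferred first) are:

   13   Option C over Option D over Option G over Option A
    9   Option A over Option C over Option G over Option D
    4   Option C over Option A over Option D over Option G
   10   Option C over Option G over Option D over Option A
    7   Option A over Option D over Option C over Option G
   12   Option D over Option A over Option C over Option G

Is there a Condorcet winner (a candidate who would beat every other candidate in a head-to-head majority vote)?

Head-to-head results (55 voters total):
Option A vs Option C: Option A wins 28–27.
Option A vs Option G: Option A wins 32–23.
Option A vs Option D: Option D wins 35–20.
Option C vs Option G: Option C wins 55–0.
Option C vs Option D: Option C wins 36–19.
Option G vs Option D: Option D wins 36–19.
No candidate beats all others: Option A beats Option C beats Option D beats Option A, a majority cycle.

No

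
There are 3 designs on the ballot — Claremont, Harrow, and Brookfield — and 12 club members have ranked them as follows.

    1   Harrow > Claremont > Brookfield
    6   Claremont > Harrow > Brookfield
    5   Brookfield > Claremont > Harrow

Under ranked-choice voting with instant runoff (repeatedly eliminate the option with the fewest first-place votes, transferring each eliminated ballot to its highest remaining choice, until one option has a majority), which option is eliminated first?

Harrow

Round 1: Claremont 6, Brookfield 5, Harrow 1. Harrow has the fewest and is eliminated.
Round 2: Claremont 7, Brookfield 5. Claremont has a majority.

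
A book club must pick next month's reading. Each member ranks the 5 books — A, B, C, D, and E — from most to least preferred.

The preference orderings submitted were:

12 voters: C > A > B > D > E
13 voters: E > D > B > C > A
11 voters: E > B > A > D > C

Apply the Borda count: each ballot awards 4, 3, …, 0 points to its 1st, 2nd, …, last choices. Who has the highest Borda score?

E

Borda scores:
  A: 12·3 + 13·0 + 11·2 = 58
  B: 12·2 + 13·2 + 11·3 = 83
  C: 12·4 + 13·1 + 11·0 = 61
  D: 12·1 + 13·3 + 11·1 = 62
  E: 12·0 + 13·4 + 11·4 = 96
E has the highest total.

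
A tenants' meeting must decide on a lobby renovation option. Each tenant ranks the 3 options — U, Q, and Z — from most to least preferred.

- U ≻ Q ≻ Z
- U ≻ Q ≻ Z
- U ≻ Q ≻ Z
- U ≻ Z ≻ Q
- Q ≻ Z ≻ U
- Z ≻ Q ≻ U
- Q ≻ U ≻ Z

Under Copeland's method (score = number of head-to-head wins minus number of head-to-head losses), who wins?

Pairwise results:
  U vs Q: U wins 4–3.
  U vs Z: U wins 5–2.
  Q vs Z: Q wins 5–2.
Copeland scores (wins − losses):
  U: 2 − 0 = 2
  Q: 1 − 1 = 0
  Z: 0 − 2 = -2
U has the best Copeland score.

U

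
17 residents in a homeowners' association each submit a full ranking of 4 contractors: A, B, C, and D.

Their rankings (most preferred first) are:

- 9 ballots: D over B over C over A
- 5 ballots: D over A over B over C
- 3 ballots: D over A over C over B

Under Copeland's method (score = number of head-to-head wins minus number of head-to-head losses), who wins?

Pairwise results:
  A vs B: B wins 9–8.
  A vs C: C wins 9–8.
  A vs D: D wins 17–0.
  B vs C: B wins 14–3.
  B vs D: D wins 17–0.
  C vs D: D wins 17–0.
Copeland scores (wins − losses):
  A: 0 − 3 = -3
  B: 2 − 1 = 1
  C: 1 − 2 = -1
  D: 3 − 0 = 3
D has the best Copeland score.

D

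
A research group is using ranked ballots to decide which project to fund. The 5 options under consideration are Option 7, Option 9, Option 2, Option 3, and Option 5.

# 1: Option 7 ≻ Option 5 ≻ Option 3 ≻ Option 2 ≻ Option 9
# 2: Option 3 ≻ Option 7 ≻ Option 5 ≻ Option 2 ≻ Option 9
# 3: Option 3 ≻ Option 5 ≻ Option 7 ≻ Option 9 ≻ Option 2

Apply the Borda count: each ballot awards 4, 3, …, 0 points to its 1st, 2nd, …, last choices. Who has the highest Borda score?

Borda scores:
  Option 7: 4 + 3 + 2 = 9
  Option 9: 0 + 0 + 1 = 1
  Option 2: 1 + 1 + 0 = 2
  Option 3: 2 + 4 + 4 = 10
  Option 5: 3 + 2 + 3 = 8
Option 3 has the highest total.

Option 3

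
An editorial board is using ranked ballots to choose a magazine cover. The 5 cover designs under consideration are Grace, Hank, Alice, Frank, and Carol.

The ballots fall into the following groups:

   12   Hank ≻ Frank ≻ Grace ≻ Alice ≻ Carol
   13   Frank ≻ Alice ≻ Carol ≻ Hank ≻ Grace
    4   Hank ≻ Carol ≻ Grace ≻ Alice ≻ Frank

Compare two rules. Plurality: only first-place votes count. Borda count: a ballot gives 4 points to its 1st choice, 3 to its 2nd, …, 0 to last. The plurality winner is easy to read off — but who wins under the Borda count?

Plurality first-place counts: Grace 0, Hank 16, Alice 0, Frank 13, Carol 0 → Hank.
Borda totals: Grace 32, Hank 77, Alice 55, Frank 88, Carol 38 → Frank.

Frank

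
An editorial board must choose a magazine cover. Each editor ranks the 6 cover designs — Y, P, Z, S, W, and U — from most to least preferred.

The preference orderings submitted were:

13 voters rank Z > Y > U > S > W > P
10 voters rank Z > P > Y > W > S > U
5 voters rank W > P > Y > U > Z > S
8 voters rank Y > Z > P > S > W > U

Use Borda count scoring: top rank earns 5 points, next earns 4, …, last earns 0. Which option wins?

Z

Borda scores:
  Y: 13·4 + 10·3 + 5·3 + 8·5 = 137
  P: 13·0 + 10·4 + 5·4 + 8·3 = 84
  Z: 13·5 + 10·5 + 5·1 + 8·4 = 152
  S: 13·2 + 10·1 + 5·0 + 8·2 = 52
  W: 13·1 + 10·2 + 5·5 + 8·1 = 66
  U: 13·3 + 10·0 + 5·2 + 8·0 = 49
Z has the highest total.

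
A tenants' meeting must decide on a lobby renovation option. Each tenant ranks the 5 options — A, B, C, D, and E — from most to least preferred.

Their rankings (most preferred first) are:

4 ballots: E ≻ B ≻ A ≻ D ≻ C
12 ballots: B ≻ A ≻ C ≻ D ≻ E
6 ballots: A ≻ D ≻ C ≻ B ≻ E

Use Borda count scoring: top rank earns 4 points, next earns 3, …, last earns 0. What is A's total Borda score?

Borda scores:
  A: 4·2 + 12·3 + 6·4 = 68
  B: 4·3 + 12·4 + 6·1 = 66
  C: 4·0 + 12·2 + 6·2 = 36
  D: 4·1 + 12·1 + 6·3 = 34
  E: 4·4 + 12·0 + 6·0 = 16

68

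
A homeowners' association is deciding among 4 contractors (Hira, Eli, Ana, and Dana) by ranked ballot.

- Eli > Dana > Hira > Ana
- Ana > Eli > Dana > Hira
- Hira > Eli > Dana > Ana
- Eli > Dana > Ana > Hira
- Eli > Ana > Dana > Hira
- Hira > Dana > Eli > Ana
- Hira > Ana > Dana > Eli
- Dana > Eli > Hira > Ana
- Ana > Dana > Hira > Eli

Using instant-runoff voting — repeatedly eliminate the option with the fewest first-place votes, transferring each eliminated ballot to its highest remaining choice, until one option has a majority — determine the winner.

Round 1: Hira 3, Eli 3, Ana 2, Dana 1. Dana has the fewest and is eliminated.
Round 2: Eli 4, Hira 3, Ana 2. Ana has the fewest and is eliminated.
Round 3: Eli 5, Hira 4. Eli has a majority.

Eli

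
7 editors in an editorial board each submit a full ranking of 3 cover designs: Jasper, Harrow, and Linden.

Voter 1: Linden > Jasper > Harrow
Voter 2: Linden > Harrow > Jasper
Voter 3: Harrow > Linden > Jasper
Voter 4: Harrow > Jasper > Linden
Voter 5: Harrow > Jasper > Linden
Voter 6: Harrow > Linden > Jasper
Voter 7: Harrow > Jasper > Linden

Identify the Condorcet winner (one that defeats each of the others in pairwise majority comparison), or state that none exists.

Harrow

Head-to-head results (7 voters total):
Jasper vs Harrow: Harrow wins 6–1.
Jasper vs Linden: Linden wins 4–3.
Harrow vs Linden: Harrow wins 5–2.
Harrow beats each rival — Jasper (6–1), Linden (5–2) — so Harrow is the Condorcet winner.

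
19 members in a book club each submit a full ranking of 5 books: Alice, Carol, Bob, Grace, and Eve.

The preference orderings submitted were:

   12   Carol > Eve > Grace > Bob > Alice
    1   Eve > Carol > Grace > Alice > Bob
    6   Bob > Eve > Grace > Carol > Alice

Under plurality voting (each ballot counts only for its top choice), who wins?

First-place vote totals:
  Alice: 0
  Carol: 12
  Bob: 6
  Grace: 0
  Eve: 1
Carol has the most first-place votes.

Carol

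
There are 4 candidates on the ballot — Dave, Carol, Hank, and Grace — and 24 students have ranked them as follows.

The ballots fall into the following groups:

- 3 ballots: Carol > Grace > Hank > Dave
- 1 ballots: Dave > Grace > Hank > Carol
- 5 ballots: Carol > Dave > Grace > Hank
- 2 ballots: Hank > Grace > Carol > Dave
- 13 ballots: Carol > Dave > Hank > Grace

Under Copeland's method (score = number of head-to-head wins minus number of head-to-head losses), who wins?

Pairwise results:
  Dave vs Carol: Carol wins 23–1.
  Dave vs Hank: Dave wins 19–5.
  Dave vs Grace: Dave wins 19–5.
  Carol vs Hank: Carol wins 21–3.
  Carol vs Grace: Carol wins 21–3.
  Hank vs Grace: Hank wins 15–9.
Copeland scores (wins − losses):
  Dave: 2 − 1 = 1
  Carol: 3 − 0 = 3
  Hank: 1 − 2 = -1
  Grace: 0 − 3 = -3
Carol has the best Copeland score.

Carol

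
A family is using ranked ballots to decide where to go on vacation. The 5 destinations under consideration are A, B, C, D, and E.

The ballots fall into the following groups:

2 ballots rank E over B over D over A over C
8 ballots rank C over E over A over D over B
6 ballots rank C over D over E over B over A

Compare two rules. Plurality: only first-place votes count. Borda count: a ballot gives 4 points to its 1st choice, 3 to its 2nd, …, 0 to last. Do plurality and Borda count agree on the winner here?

Yes

Plurality first-place counts: A 0, B 0, C 14, D 0, E 2 → C.
Borda totals: A 18, B 12, C 56, D 30, E 44 → C.
The two rules agree on C.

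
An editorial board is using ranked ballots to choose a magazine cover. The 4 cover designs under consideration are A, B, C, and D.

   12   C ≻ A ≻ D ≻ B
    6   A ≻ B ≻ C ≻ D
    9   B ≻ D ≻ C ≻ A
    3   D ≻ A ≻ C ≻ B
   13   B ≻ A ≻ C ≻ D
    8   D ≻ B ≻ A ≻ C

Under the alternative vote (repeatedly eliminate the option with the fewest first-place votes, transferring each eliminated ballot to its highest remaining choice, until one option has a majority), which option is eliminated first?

A

Round 1: B 22, C 12, D 11, A 6. A has the fewest and is eliminated.
Round 2: B 28, C 12, D 11. B has a majority.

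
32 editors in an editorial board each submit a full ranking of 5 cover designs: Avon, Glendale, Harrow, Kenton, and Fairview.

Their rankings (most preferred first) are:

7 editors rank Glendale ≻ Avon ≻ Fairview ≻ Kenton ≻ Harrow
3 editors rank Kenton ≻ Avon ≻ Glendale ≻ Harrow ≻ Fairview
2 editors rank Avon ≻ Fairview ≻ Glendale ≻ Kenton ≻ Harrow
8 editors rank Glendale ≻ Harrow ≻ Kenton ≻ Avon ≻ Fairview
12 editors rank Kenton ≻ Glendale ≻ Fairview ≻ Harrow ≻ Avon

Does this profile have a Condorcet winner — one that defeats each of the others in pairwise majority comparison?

Head-to-head results (32 voters total):
Avon vs Glendale: Glendale wins 27–5.
Avon vs Harrow: Harrow wins 20–12.
Avon vs Kenton: Kenton wins 23–9.
Avon vs Fairview: Avon wins 20–12.
Glendale vs Harrow: Glendale wins 32–0.
Glendale vs Kenton: Glendale wins 17–15.
Glendale vs Fairview: Glendale wins 30–2.
Harrow vs Kenton: Kenton wins 24–8.
Harrow vs Fairview: Fairview wins 21–11.
Kenton vs Fairview: Kenton wins 23–9.
Glendale beats each rival — Avon (27–5), Harrow (32–0), Kenton (17–15), Fairview (30–2) — so Glendale is the Condorcet winner.

Yes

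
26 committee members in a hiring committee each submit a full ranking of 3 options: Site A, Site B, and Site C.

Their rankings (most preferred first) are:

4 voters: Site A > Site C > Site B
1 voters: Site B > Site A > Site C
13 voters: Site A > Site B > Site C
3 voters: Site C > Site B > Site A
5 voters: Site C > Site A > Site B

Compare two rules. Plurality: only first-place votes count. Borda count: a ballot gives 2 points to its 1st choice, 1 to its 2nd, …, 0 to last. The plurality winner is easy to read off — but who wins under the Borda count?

Plurality first-place counts: Site A 17, Site B 1, Site C 8 → Site A.
Borda totals: Site A 40, Site B 18, Site C 20 → Site A.

Site A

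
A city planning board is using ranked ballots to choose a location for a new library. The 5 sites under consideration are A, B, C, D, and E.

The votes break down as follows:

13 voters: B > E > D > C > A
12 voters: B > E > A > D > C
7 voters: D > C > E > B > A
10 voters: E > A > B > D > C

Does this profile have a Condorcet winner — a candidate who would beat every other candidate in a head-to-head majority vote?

Yes

Head-to-head results (42 voters total):
A vs B: B wins 32–10.
A vs C: A wins 22–20.
A vs D: A wins 22–20.
A vs E: E wins 42–0.
B vs C: B wins 35–7.
B vs D: B wins 35–7.
B vs E: B wins 25–17.
C vs D: D wins 42–0.
C vs E: E wins 35–7.
D vs E: E wins 35–7.
B beats each rival — A (32–10), C (35–7), D (35–7), E (25–17) — so B is the Condorcet winner.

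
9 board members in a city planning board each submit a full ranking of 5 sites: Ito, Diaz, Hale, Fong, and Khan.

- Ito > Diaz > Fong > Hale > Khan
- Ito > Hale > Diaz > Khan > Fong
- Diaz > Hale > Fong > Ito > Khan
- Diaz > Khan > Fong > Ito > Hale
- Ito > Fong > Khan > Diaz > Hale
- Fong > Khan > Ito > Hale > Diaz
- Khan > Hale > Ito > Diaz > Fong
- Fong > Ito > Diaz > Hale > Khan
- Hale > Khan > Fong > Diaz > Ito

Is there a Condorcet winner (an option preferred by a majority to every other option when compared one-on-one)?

Head-to-head results (9 voters total):
Ito vs Diaz: Ito wins 6–3.
Ito vs Hale: Ito wins 6–3.
Ito vs Fong: Fong wins 5–4.
Ito vs Khan: Ito wins 5–4.
Diaz vs Hale: Diaz wins 5–4.
Diaz vs Fong: Diaz wins 5–4.
Diaz vs Khan: Diaz wins 5–4.
Hale vs Fong: Fong wins 5–4.
Hale vs Khan: Hale wins 5–4.
Fong vs Khan: Fong wins 5–4.
No candidate beats all others: Ito beats Diaz beats Fong beats Ito, a majority cycle.

No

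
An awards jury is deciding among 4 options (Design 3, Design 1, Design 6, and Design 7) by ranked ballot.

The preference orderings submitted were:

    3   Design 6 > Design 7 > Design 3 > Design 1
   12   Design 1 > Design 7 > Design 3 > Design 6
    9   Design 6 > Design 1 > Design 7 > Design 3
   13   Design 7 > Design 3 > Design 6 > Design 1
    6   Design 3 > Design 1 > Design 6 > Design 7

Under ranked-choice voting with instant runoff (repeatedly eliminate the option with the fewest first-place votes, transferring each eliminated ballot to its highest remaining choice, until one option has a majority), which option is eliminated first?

Round 1: Design 7 13, Design 1 12, Design 6 12, Design 3 6. Design 3 has the fewest and is eliminated.
Round 2: Design 1 18, Design 7 13, Design 6 12. Design 6 has the fewest and is eliminated.
Round 3: Design 1 27, Design 7 16. Design 1 has a majority.

Design 3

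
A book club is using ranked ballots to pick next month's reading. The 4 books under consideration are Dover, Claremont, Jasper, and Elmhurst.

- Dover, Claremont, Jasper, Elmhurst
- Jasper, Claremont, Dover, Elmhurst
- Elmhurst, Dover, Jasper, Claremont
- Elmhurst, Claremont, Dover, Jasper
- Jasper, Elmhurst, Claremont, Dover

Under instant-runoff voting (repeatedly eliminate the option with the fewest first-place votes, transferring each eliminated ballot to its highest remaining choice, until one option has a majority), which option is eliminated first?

Claremont

Round 1: Jasper 2, Elmhurst 2, Dover 1, Claremont 0. Claremont has the fewest and is eliminated.
Round 2: Jasper 2, Elmhurst 2, Dover 1. Dover has the fewest and is eliminated.
Round 3: Jasper 3, Elmhurst 2. Jasper has a majority.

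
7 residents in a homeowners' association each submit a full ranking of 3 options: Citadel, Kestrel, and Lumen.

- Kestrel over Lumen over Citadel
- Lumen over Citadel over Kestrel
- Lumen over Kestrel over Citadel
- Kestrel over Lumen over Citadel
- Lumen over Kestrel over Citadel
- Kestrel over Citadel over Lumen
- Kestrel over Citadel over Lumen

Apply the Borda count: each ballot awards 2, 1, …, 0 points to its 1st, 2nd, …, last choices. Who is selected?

Borda scores:
  Citadel: 0 + 1 + 0 + 0 + 0 + 1 + 1 = 3
  Kestrel: 2 + 0 + 1 + 2 + 1 + 2 + 2 = 10
  Lumen: 1 + 2 + 2 + 1 + 2 + 0 + 0 = 8
Kestrel has the highest total.

Kestrel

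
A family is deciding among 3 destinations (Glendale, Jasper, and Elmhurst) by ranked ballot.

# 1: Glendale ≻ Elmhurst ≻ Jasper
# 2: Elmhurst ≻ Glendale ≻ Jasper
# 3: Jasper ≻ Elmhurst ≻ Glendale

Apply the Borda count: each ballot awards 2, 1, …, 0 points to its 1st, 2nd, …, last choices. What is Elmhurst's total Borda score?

4

Borda scores:
  Glendale: 2 + 1 + 0 = 3
  Jasper: 0 + 0 + 2 = 2
  Elmhurst: 1 + 2 + 1 = 4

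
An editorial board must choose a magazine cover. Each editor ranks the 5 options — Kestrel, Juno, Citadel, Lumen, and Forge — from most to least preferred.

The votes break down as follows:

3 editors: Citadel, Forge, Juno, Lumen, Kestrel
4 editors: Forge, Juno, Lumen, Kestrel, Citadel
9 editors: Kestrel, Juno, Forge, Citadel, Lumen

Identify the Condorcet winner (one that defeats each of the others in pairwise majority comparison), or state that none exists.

Kestrel

Head-to-head results (16 voters total):
Kestrel vs Juno: Kestrel wins 9–7.
Kestrel vs Citadel: Kestrel wins 13–3.
Kestrel vs Lumen: Kestrel wins 9–7.
Kestrel vs Forge: Kestrel wins 9–7.
Juno vs Citadel: Juno wins 13–3.
Juno vs Lumen: Juno wins 16–0.
Juno vs Forge: Juno wins 9–7.
Citadel vs Lumen: Citadel wins 12–4.
Citadel vs Forge: Forge wins 13–3.
Lumen vs Forge: Forge wins 16–0.
Kestrel beats each rival — Juno (9–7), Citadel (13–3), Lumen (9–7), Forge (9–7) — so Kestrel is the Condorcet winner.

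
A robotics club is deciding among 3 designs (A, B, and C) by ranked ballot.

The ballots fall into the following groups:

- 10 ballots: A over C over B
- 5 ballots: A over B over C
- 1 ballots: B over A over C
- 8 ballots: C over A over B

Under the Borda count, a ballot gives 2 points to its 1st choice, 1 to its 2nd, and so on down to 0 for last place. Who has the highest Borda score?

Borda scores:
  A: 10·2 + 5·2 + 1 + 8·1 = 39
  B: 10·0 + 5·1 + 2 + 8·0 = 7
  C: 10·1 + 5·0 + 0 + 8·2 = 26
A has the highest total.

A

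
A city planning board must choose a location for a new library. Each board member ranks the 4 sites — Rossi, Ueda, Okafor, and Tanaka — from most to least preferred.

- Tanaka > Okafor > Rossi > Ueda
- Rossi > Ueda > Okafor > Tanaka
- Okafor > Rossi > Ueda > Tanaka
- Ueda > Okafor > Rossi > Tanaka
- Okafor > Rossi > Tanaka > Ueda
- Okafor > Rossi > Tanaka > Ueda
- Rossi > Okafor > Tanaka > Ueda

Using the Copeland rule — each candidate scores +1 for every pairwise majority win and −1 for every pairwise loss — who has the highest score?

Pairwise results:
  Rossi vs Ueda: Rossi wins 6–1.
  Rossi vs Okafor: Okafor wins 5–2.
  Rossi vs Tanaka: Rossi wins 6–1.
  Ueda vs Okafor: Okafor wins 5–2.
  Ueda vs Tanaka: Tanaka wins 4–3.
  Okafor vs Tanaka: Okafor wins 6–1.
Copeland scores (wins − losses):
  Rossi: 2 − 1 = 1
  Ueda: 0 − 3 = -3
  Okafor: 3 − 0 = 3
  Tanaka: 1 − 2 = -1
Okafor has the best Copeland score.

Okafor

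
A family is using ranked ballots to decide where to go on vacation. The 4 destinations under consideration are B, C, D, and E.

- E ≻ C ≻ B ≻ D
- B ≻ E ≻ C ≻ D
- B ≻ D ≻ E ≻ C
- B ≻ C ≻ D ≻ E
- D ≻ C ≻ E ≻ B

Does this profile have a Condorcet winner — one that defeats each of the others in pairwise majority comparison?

Head-to-head results (5 voters total):
B vs C: B wins 3–2.
B vs D: B wins 4–1.
B vs E: B wins 3–2.
C vs D: C wins 3–2.
C vs E: E wins 3–2.
D vs E: D wins 3–2.
B beats each rival — C (3–2), D (4–1), E (3–2) — so B is the Condorcet winner.

Yes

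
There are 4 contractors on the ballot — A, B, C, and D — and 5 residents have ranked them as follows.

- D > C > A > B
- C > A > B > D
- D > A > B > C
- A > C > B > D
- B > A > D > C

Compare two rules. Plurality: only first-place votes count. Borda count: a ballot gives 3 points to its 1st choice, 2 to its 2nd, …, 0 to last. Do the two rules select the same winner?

No

Plurality first-place counts: A 1, B 1, C 1, D 2 → D.
Borda totals: A 10, B 6, C 7, D 7 → A.
The two rules disagree: plurality picks D, Borda picks A.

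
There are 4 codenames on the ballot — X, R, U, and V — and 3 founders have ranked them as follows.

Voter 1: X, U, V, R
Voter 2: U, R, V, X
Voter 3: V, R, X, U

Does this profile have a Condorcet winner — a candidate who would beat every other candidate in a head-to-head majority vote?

No

Head-to-head results (3 voters total):
X vs R: R wins 2–1.
X vs U: X wins 2–1.
X vs V: V wins 2–1.
R vs U: U wins 2–1.
R vs V: V wins 2–1.
U vs V: U wins 2–1.
No candidate beats all others: X beats U beats R beats X, a majority cycle.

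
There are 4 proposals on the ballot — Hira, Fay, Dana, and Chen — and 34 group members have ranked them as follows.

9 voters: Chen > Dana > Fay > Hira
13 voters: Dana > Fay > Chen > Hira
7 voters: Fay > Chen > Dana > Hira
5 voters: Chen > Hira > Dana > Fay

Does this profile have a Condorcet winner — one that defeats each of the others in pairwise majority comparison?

Head-to-head results (34 voters total):
Hira vs Fay: Fay wins 29–5.
Hira vs Dana: Dana wins 29–5.
Hira vs Chen: Chen wins 34–0.
Fay vs Dana: Dana wins 27–7.
Fay vs Chen: Fay wins 20–14.
Dana vs Chen: Chen wins 21–13.
No candidate beats all others: Fay beats Chen beats Dana beats Fay, a majority cycle.

No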